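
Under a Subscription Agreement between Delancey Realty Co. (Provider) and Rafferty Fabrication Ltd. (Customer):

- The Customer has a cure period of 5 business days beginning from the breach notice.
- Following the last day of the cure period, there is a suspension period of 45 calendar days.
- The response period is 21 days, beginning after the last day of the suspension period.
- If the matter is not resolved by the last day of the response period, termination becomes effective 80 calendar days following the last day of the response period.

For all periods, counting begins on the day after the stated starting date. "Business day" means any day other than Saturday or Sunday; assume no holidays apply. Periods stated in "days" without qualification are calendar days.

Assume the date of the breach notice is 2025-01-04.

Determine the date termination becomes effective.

2025-06-05

The last day of the cure period: counting 5 business days from Saturday, 2025-01-04 (Jan 6, Jan 7, Jan 8, Jan 9, Jan 10, skipping weekends) reaches Friday, 2025-01-10.
Adding 45 calendar days to 2025-01-10 gives 2025-02-24, which is the last day of the suspension period.
Adding 21 calendar days to 2025-02-24 gives 2025-03-17, which is the last day of the response period.
Adding 80 calendar days to 2025-03-17 gives 2025-06-05, which is the date termination becomes effective.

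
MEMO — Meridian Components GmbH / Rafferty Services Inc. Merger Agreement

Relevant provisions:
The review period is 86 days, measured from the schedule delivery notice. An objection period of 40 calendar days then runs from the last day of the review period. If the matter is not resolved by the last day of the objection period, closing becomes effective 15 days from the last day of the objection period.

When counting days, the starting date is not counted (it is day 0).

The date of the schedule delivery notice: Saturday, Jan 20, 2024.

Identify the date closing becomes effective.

The last day of the review period: 86 calendar days after Jan 20, 2024 is Apr 15, 2024.
Adding 40 calendar days to Apr 15, 2024 gives May 25, 2024, which is the last day of the objection period.
Adding 15 calendar days to May 25, 2024 gives Jun 9, 2024, which is the date closing becomes effective.

Jun 9, 2024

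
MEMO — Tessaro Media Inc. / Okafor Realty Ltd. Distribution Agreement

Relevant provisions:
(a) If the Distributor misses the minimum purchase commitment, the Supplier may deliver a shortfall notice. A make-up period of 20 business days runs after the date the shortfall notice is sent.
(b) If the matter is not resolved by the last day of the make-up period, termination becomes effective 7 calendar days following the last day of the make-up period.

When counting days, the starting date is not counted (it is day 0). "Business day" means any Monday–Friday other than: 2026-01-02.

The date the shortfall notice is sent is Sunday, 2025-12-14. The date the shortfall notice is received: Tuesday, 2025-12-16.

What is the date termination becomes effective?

2026-01-19

From Sunday, 2025-12-14, 20 business days (Dec 15, Dec 16, Dec 17, Dec 18, …, Jan 8, Jan 9, Jan 12, skipping weekends and the listed holiday on Jan 2) brings us to Monday, 2026-01-12, which is the last day of the make-up period.
Adding 7 calendar days to 2026-01-12 gives 2026-01-19, which is the date termination becomes effective.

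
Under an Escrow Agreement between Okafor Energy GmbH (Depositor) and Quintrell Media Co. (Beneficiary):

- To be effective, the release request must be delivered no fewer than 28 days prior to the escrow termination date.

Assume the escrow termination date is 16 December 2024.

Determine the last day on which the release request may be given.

18 November 2024

Counting back 28 calendar days from 16 December 2024 gives 18 November 2024.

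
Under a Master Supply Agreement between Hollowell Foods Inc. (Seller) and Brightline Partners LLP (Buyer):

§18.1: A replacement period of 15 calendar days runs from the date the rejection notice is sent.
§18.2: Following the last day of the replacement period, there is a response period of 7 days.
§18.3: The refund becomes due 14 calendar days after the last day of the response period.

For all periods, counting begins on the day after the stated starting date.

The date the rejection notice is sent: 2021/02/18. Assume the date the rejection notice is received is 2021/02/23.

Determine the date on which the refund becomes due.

2021/03/26

The last day of the replacement period: 2021/02/18 + 15 days = 2021/03/05.
The last day of the response period: 2021/03/05 + 7 days = 2021/03/12.
Adding 14 calendar days to 2021/03/12 gives 2021/03/26, which is the date on which the refund becomes due.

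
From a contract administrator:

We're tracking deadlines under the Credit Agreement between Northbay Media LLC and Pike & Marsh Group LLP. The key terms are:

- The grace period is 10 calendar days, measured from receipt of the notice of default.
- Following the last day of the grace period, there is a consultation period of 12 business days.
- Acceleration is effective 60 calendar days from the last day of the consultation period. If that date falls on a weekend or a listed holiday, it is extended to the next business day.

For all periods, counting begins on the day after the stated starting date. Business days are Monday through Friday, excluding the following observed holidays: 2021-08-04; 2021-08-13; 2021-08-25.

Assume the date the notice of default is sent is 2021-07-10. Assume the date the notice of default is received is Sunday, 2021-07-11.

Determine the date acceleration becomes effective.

2021-10-08

Adding 10 calendar days to 2021-07-11 gives 2021-07-21, which is the last day of the grace period.
The last day of the consultation period: counting 12 business days from Wednesday, 2021-07-21 (Jul 22, Jul 23, Jul 26, Jul 27, …, Aug 5, Aug 6, Aug 9, skipping weekends and the listed holiday on Aug 4) reaches Monday, 2021-08-09.
Adding 60 calendar days to 2021-08-09 gives 2021-10-08, which is the date acceleration becomes effective. 2021-10-08 is a Friday and is not a listed holiday, so no roll-forward applies.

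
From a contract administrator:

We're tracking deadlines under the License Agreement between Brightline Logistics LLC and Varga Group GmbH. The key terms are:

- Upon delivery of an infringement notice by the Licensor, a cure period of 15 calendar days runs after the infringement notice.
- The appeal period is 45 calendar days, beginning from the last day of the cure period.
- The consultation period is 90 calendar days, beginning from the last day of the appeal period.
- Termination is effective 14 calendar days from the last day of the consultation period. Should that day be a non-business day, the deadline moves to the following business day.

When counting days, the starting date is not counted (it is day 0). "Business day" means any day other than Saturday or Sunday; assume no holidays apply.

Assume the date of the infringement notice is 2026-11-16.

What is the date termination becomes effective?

2027-04-29

The last day of the cure period: 2026-11-16 + 15 days = 2026-12-01.
The last day of the appeal period: 2026-12-01 + 45 days = 2027-01-15.
The last day of the consultation period: 90 calendar days after 2027-01-15 is 2027-04-15.
The date termination becomes effective: 14 calendar days after 2027-04-15 is 2027-04-29. 2027-04-29 is a Thursday, so no roll-forward applies.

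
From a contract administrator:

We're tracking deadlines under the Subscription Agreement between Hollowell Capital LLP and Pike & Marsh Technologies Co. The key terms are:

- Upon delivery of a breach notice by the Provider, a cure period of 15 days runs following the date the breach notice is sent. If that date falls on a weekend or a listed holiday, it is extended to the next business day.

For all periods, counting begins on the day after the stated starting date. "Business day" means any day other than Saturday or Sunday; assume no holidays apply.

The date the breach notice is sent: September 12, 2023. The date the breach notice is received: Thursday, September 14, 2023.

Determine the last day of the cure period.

September 27, 2023

Adding 15 calendar days to September 12, 2023 gives September 27, 2023, which is the last day of the cure period. September 27, 2023 is a Wednesday, so no roll-forward applies.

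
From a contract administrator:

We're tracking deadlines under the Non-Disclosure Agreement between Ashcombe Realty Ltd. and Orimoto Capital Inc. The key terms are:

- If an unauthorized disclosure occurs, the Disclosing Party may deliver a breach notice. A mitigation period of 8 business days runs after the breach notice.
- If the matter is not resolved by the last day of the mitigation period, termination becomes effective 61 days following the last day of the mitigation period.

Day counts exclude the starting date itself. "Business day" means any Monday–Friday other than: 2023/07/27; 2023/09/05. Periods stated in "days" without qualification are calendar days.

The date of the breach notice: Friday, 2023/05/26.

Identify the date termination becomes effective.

2023/08/07

From Friday, 2023/05/26, 8 business days (May 29, May 30, May 31, Jun 1, Jun 2, Jun 5, Jun 6, Jun 7, skipping weekends) brings us to Wednesday, 2023/06/07, which is the last day of the mitigation period.
The date termination becomes effective: 2023/06/07 + 61 days = 2023/08/07.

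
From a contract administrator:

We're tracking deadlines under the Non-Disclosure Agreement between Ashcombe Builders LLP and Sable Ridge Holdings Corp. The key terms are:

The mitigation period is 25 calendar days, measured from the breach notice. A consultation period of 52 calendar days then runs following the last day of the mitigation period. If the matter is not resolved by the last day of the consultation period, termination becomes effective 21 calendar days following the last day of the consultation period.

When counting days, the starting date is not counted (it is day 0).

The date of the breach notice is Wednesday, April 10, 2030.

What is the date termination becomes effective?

July 17, 2030

The last day of the mitigation period: 25 calendar days after April 10, 2030 is May 5, 2030.
The last day of the consultation period: 52 calendar days after May 5, 2030 is June 26, 2030.
The date termination becomes effective: 21 calendar days after June 26, 2030 is July 17, 2030.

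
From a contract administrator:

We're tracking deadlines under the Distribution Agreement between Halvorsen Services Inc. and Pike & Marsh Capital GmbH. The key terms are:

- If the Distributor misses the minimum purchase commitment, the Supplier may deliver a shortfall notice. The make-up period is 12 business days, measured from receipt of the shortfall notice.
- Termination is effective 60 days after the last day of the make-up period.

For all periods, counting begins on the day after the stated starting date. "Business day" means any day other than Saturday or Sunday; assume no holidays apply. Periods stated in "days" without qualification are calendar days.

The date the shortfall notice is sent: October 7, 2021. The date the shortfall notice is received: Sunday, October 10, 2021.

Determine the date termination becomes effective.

The last day of the make-up period: counting 12 business days from Sunday, October 10, 2021 (Oct 11, Oct 12, Oct 13, Oct 14, …, Oct 22, Oct 25, Oct 26, skipping weekends) reaches Tuesday, October 26, 2021.
Adding 60 calendar days to October 26, 2021 gives December 25, 2021, which is the date termination becomes effective.

December 25, 2021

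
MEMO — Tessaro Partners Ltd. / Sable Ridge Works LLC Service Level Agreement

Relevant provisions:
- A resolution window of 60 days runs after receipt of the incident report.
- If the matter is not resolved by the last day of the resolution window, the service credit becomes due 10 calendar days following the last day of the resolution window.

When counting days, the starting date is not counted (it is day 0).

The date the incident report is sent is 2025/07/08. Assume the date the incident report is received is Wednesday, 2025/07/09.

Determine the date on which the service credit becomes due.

2025/09/17

Adding 60 calendar days to 2025/07/09 gives 2025/09/07, which is the last day of the resolution window.
Adding 10 calendar days to 2025/09/07 gives 2025/09/17, which is the date on which the service credit becomes due.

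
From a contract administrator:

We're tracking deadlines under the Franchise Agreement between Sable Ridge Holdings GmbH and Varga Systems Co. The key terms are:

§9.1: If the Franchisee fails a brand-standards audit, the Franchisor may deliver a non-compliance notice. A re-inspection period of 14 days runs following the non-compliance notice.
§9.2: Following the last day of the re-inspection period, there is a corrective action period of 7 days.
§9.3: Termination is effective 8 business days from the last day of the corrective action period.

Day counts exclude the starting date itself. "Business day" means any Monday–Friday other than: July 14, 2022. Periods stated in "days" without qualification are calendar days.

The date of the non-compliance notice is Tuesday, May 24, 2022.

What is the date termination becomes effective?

June 24, 2022

The last day of the re-inspection period: 14 calendar days after May 24, 2022 is June 7, 2022.
Adding 7 calendar days to June 7, 2022 gives June 14, 2022, which is the last day of the corrective action period.
From Tuesday, June 14, 2022, 8 business days (Jun 15, Jun 16, Jun 17, Jun 20, Jun 21, Jun 22, Jun 23, Jun 24, skipping weekends) brings us to Friday, June 24, 2022, which is the date termination becomes effective.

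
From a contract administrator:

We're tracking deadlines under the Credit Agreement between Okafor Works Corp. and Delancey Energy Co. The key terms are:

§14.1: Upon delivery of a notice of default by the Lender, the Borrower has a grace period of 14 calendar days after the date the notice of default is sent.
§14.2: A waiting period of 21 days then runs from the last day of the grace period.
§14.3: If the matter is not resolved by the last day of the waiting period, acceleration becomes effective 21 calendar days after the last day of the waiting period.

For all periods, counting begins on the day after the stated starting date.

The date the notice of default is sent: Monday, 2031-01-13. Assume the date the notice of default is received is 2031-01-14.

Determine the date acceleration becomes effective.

2031-03-10

Adding 14 calendar days to 2031-01-13 gives 2031-01-27, which is the last day of the grace period.
Adding 21 calendar days to 2031-01-27 gives 2031-02-17, which is the last day of the waiting period.
The date acceleration becomes effective: 21 calendar days after 2031-02-17 is 2031-03-10.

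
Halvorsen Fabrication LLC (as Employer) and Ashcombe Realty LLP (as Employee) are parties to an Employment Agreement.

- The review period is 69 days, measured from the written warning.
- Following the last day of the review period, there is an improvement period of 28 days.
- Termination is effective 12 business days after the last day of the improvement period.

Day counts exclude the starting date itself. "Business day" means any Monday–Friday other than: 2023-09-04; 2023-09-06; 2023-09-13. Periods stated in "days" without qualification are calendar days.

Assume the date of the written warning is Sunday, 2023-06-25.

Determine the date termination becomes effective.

The last day of the review period: 69 calendar days after 2023-06-25 is 2023-09-02.
The last day of the improvement period: 28 calendar days after 2023-09-02 is 2023-09-30.
From Saturday, 2023-09-30, 12 business days (Oct 2, Oct 3, Oct 4, Oct 5, …, Oct 13, Oct 16, Oct 17, skipping weekends) brings us to Tuesday, 2023-10-17, which is the date termination becomes effective.

2023-10-17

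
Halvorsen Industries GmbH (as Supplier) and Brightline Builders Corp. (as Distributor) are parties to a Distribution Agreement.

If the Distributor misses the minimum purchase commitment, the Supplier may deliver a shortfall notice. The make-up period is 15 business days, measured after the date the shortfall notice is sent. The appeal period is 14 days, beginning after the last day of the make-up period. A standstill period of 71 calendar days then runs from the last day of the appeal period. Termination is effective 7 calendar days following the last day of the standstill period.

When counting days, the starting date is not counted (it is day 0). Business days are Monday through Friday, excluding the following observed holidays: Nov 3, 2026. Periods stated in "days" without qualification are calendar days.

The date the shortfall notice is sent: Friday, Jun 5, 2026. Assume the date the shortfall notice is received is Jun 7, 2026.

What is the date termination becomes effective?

The last day of the make-up period: counting 15 business days from Friday, Jun 5, 2026 (Jun 8, Jun 9, Jun 10, Jun 11, …, Jun 24, Jun 25, Jun 26, skipping weekends) reaches Friday, Jun 26, 2026.
The last day of the appeal period: 14 calendar days after Jun 26, 2026 is Jul 10, 2026.
Adding 71 calendar days to Jul 10, 2026 gives Sep 19, 2026, which is the last day of the standstill period.
The date termination becomes effective: Sep 19, 2026 + 7 days = Sep 26, 2026.

Sep 26, 2026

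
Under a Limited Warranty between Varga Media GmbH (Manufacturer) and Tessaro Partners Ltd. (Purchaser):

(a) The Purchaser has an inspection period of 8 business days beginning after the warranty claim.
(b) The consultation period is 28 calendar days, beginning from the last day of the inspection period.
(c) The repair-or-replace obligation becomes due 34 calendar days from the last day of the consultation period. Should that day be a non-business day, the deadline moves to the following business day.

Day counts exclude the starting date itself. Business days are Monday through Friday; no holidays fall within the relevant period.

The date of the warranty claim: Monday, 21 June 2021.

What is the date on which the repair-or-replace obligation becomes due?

From Monday, 21 June 2021, 8 business days (Jun 22, Jun 23, Jun 24, Jun 25, Jun 28, Jun 29, Jun 30, Jul 1, skipping weekends) brings us to Thursday, 1 July 2021, which is the last day of the inspection period.
The last day of the consultation period: 28 calendar days after 1 July 2021 is 29 July 2021.
Adding 34 calendar days to 29 July 2021 gives 1 September 2021, which is the date on which the repair-or-replace obligation becomes due. 1 September 2021 is a Wednesday, so no roll-forward applies.

1 September 2021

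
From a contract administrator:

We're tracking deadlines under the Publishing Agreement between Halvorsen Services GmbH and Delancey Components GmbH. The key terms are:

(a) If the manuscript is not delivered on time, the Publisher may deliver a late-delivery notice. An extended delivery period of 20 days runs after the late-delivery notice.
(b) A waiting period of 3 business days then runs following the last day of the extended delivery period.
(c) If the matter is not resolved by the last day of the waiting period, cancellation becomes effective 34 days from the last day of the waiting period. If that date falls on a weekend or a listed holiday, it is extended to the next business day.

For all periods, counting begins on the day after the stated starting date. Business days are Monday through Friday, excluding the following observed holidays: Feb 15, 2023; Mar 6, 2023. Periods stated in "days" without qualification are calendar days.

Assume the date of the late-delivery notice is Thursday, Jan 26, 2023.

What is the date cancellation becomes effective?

Mar 27, 2023

The last day of the extended delivery period: Jan 26, 2023 + 20 days = Feb 15, 2023.
The last day of the waiting period: counting 3 business days from Wednesday, Feb 15, 2023 (Feb 16, Feb 17, Feb 20, skipping weekends) reaches Monday, Feb 20, 2023.
The date cancellation becomes effective: Feb 20, 2023 + 34 days = Mar 26, 2023. That falls on a Sunday, so it rolls to the next business day, Monday, Mar 27, 2023.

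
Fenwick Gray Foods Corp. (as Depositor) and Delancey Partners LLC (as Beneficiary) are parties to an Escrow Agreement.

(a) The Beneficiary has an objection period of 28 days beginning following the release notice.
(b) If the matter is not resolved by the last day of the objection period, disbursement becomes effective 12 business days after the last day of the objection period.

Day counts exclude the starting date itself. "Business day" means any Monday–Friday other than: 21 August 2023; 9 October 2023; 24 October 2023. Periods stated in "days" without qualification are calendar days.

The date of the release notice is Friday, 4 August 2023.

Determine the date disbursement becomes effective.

19 September 2023

Adding 28 calendar days to 4 August 2023 gives 1 September 2023, which is the last day of the objection period.
The date disbursement becomes effective: 12 business days after Friday, 1 September 2023, skipping weekends — Sep 4, Sep 5, Sep 6, Sep 7, …, Sep 15, Sep 18, Sep 19 — lands on Tuesday, 19 September 2023.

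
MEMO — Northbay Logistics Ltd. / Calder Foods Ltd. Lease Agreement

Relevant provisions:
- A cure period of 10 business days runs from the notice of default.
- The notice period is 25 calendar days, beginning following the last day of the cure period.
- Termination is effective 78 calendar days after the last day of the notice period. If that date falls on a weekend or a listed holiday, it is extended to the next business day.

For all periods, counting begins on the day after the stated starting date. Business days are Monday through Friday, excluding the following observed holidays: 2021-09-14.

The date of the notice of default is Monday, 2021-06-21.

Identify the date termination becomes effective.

The last day of the cure period: 10 business days after Monday, 2021-06-21, skipping weekends — Jun 22, Jun 23, Jun 24, Jun 25, Jun 28, Jun 29, Jun 30, Jul 1, Jul 2, Jul 5 — lands on Monday, 2021-07-05.
The last day of the notice period: 2021-07-05 + 25 days = 2021-07-30.
The date termination becomes effective: 78 calendar days after 2021-07-30 is 2021-10-16. That falls on a Saturday, so it rolls to the next business day, Monday, 2021-10-18.

2021-10-18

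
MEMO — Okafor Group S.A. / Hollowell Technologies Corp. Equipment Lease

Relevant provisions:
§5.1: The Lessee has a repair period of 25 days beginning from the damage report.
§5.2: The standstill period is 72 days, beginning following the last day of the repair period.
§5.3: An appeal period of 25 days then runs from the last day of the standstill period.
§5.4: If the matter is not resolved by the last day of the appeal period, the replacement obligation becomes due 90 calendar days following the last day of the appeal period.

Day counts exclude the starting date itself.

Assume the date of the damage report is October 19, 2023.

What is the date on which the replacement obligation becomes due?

May 18, 2024

The last day of the repair period: October 19, 2023 + 25 days = November 13, 2023.
The last day of the standstill period: November 13, 2023 + 72 days = January 24, 2024.
The last day of the appeal period: 25 calendar days after January 24, 2024 is February 18, 2024.
The date on which the replacement obligation becomes due: 90 calendar days after February 18, 2024 is May 18, 2024.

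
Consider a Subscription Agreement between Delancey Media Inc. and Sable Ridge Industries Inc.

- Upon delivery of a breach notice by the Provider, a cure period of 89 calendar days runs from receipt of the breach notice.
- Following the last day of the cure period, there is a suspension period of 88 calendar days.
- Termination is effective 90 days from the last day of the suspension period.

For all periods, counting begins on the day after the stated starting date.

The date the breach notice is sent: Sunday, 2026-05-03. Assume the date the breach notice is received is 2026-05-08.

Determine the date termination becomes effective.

2027-01-30

Adding 89 calendar days to 2026-05-08 gives 2026-08-05, which is the last day of the cure period.
The last day of the suspension period: 2026-08-05 + 88 days = 2026-11-01.
Adding 90 calendar days to 2026-11-01 gives 2027-01-30, which is the date termination becomes effective.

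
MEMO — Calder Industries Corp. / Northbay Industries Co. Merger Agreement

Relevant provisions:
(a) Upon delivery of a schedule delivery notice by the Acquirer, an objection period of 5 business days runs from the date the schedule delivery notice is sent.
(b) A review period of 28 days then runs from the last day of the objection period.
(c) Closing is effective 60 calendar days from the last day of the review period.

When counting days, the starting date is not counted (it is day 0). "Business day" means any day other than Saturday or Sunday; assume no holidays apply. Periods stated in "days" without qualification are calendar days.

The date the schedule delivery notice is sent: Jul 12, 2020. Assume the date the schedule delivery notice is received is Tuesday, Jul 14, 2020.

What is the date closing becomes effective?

The last day of the objection period: counting 5 business days from Sunday, Jul 12, 2020 (Jul 13, Jul 14, Jul 15, Jul 16, Jul 17, skipping weekends) reaches Friday, Jul 17, 2020.
Adding 28 calendar days to Jul 17, 2020 gives Aug 14, 2020, which is the last day of the review period.
Adding 60 calendar days to Aug 14, 2020 gives Oct 13, 2020, which is the date closing becomes effective.

Oct 13, 2020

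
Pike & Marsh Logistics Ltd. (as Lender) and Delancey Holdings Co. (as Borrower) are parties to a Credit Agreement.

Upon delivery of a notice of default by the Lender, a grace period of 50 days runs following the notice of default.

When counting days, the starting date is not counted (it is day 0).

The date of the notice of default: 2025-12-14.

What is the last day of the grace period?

Adding 50 calendar days to 2025-12-14 gives 2026-02-02, which is the last day of the grace period.

2026-02-02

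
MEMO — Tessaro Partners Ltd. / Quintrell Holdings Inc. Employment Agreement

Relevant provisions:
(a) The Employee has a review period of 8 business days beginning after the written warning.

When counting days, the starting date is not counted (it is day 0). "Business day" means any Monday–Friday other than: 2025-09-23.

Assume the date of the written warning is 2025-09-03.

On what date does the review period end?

From Wednesday, 2025-09-03, 8 business days (Sep 4, Sep 5, Sep 8, Sep 9, Sep 10, Sep 11, Sep 12, Sep 15, skipping weekends) brings us to Monday, 2025-09-15, which is the last day of the review period.

2025-09-15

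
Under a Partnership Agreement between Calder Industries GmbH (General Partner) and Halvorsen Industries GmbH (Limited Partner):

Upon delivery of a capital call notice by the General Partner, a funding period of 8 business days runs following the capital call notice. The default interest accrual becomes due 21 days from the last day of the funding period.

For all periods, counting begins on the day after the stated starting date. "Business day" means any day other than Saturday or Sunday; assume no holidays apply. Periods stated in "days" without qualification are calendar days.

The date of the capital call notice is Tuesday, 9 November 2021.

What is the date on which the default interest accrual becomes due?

10 December 2021

The last day of the funding period: 8 business days after Tuesday, 9 November 2021, skipping weekends — Nov 10, Nov 11, Nov 12, Nov 15, Nov 16, Nov 17, Nov 18, Nov 19 — lands on Friday, 19 November 2021.
The date on which the default interest accrual becomes due: 19 November 2021 + 21 days = 10 December 2021.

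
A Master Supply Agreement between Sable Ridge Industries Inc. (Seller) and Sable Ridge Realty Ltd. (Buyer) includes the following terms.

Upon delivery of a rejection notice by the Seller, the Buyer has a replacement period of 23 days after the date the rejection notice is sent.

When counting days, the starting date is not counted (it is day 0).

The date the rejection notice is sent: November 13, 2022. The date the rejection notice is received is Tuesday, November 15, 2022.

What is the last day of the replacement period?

December 6, 2022

Adding 23 calendar days to November 13, 2022 gives December 6, 2022, which is the last day of the replacement period.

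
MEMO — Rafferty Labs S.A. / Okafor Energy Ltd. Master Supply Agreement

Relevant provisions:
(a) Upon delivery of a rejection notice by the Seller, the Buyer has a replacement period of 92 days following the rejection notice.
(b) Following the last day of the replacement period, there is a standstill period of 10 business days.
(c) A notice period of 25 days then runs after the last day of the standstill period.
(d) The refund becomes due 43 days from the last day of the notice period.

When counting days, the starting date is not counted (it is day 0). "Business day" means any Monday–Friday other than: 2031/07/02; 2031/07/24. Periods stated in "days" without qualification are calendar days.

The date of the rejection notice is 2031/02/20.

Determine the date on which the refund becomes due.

Adding 92 calendar days to 2031/02/20 gives 2031/05/23, which is the last day of the replacement period.
The last day of the standstill period: counting 10 business days from Friday, 2031/05/23 (May 26, May 27, May 28, May 29, May 30, Jun 2, Jun 3, Jun 4, Jun 5, Jun 6, skipping weekends) reaches Friday, 2031/06/06.
The last day of the notice period: 2031/06/06 + 25 days = 2031/07/01.
Adding 43 calendar days to 2031/07/01 gives 2031/08/13, which is the date on which the refund becomes due.

2031/08/13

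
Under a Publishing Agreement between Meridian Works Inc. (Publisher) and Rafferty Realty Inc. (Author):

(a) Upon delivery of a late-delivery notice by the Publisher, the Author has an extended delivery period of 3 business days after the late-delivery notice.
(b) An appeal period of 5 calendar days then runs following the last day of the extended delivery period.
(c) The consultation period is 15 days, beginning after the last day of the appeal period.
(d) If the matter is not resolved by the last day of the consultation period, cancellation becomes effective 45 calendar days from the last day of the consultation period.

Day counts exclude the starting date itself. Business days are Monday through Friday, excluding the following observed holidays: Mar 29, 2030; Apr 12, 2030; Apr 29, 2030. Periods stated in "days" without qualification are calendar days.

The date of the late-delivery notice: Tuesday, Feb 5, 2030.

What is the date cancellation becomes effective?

From Tuesday, Feb 5, 2030, 3 business days (Feb 6, Feb 7, Feb 8, skipping weekends) brings us to Friday, Feb 8, 2030, which is the last day of the extended delivery period.
The last day of the appeal period: 5 calendar days after Feb 8, 2030 is Feb 13, 2030.
The last day of the consultation period: 15 calendar days after Feb 13, 2030 is Feb 28, 2030.
The date cancellation becomes effective: Feb 28, 2030 + 45 days = Apr 14, 2030.

Apr 14, 2030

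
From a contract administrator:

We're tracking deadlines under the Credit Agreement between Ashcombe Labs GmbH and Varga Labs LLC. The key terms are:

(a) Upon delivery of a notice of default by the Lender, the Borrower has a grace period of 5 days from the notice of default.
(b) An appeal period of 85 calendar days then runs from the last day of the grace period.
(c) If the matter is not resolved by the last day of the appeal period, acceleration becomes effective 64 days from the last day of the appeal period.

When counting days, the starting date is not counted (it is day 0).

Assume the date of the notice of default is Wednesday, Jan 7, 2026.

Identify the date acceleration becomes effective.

Jun 10, 2026

The last day of the grace period: Jan 7, 2026 + 5 days = Jan 12, 2026.
The last day of the appeal period: 85 calendar days after Jan 12, 2026 is Apr 7, 2026.
Adding 64 calendar days to Apr 7, 2026 gives Jun 10, 2026, which is the date acceleration becomes effective.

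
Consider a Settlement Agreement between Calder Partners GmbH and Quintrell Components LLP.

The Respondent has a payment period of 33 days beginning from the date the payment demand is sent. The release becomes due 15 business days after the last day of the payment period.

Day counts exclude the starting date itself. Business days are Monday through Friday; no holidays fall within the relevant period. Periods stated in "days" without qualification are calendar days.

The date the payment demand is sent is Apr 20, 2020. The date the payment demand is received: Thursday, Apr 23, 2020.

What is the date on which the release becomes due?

Jun 12, 2020

The last day of the payment period: 33 calendar days after Apr 20, 2020 is May 23, 2020.
The date on which the release becomes due: counting 15 business days from Saturday, May 23, 2020 (May 25, May 26, May 27, May 28, …, Jun 10, Jun 11, Jun 12, skipping weekends) reaches Friday, Jun 12, 2020.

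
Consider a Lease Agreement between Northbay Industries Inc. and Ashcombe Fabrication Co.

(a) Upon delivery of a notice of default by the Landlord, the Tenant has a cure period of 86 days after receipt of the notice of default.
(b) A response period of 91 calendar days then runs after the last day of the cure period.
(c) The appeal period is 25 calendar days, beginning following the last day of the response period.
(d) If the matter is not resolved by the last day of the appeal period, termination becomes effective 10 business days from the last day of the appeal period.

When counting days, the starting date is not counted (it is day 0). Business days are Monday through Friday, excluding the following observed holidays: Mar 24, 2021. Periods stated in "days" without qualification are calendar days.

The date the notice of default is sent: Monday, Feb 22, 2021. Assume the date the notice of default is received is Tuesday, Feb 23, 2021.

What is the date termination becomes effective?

Sep 27, 2021

The last day of the cure period: Feb 23, 2021 + 86 days = May 20, 2021.
The last day of the response period: 91 calendar days after May 20, 2021 is Aug 19, 2021.
The last day of the appeal period: 25 calendar days after Aug 19, 2021 is Sep 13, 2021.
The date termination becomes effective: counting 10 business days from Monday, Sep 13, 2021 (Sep 14, Sep 15, Sep 16, Sep 17, Sep 20, Sep 21, Sep 22, Sep 23, Sep 24, Sep 27, skipping weekends) reaches Monday, Sep 27, 2021.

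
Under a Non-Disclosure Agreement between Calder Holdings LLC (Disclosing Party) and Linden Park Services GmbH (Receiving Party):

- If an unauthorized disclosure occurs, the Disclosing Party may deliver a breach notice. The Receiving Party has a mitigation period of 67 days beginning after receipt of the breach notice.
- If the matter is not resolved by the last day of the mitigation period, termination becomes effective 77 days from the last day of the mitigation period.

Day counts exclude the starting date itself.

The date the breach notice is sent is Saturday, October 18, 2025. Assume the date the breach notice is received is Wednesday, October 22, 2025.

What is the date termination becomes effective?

March 15, 2026

The last day of the mitigation period: October 22, 2025 + 67 days = December 28, 2025.
Adding 77 calendar days to December 28, 2025 gives March 15, 2026, which is the date termination becomes effective.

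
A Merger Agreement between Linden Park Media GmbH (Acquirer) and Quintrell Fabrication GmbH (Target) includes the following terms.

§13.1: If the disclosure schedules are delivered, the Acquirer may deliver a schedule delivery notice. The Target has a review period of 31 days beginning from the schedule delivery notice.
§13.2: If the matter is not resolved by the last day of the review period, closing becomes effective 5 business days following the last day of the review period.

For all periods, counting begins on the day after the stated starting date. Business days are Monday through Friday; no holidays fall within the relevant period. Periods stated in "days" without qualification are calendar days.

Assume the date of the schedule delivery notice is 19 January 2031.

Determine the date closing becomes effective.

26 February 2031

Adding 31 calendar days to 19 January 2031 gives 19 February 2031, which is the last day of the review period.
From Wednesday, 19 February 2031, 5 business days (Feb 20, Feb 21, Feb 24, Feb 25, Feb 26, skipping weekends) brings us to Wednesday, 26 February 2031, which is the date closing becomes effective.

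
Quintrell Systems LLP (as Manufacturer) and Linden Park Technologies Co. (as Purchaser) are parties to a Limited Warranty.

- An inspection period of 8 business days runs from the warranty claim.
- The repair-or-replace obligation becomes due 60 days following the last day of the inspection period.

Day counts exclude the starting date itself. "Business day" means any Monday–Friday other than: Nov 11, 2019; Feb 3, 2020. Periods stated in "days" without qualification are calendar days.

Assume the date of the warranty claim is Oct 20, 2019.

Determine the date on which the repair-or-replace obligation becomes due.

Dec 29, 2019

The last day of the inspection period: 8 business days after Sunday, Oct 20, 2019, skipping weekends — Oct 21, Oct 22, Oct 23, Oct 24, Oct 25, Oct 28, Oct 29, Oct 30 — lands on Wednesday, Oct 30, 2019.
The date on which the repair-or-replace obligation becomes due: 60 calendar days after Oct 30, 2019 is Dec 29, 2019.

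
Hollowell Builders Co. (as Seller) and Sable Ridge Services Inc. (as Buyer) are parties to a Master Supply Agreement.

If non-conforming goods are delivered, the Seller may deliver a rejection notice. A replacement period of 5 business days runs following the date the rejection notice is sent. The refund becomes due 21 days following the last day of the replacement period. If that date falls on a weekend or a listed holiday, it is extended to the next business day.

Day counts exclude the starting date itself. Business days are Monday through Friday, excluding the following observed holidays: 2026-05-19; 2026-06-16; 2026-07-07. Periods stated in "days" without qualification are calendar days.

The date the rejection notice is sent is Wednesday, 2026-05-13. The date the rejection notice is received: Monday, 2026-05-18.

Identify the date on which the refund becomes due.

From Wednesday, 2026-05-13, 5 business days (May 14, May 15, May 18, May 20, May 21, skipping weekends and the listed holiday on May 19) brings us to Thursday, 2026-05-21, which is the last day of the replacement period.
The date on which the refund becomes due: 2026-05-21 + 21 days = 2026-06-11. 2026-06-11 is a Thursday and is not a listed holiday, so no roll-forward applies.

2026-06-11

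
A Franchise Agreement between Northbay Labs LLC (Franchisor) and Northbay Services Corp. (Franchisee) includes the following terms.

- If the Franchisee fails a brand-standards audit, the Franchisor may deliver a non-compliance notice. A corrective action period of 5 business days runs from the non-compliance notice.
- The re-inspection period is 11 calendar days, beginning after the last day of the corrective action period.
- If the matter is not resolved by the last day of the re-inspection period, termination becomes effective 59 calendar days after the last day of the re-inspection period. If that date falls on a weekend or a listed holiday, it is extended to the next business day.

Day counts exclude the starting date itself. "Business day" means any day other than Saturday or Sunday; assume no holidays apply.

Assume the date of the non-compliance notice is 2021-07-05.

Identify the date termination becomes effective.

From Monday, 2021-07-05, 5 business days (Jul 6, Jul 7, Jul 8, Jul 9, Jul 12, skipping weekends) brings us to Monday, 2021-07-12, which is the last day of the corrective action period.
The last day of the re-inspection period: 2021-07-12 + 11 days = 2021-07-23.
The date termination becomes effective: 59 calendar days after 2021-07-23 is 2021-09-20. 2021-09-20 is a Monday, so no roll-forward applies.

2021-09-20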